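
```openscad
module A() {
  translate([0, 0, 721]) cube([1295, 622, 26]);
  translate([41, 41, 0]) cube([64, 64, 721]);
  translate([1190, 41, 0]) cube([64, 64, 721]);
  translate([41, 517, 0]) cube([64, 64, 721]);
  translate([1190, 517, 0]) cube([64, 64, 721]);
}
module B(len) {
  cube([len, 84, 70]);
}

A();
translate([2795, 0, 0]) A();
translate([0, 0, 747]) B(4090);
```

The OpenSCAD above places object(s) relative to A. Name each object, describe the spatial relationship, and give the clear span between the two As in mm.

Second table starts at x = 2795; first ends at x = 1295; clear span = 2795 − 1295 = 1500 mm.

A is a table. B is a beam. A beam spans the tops of two tables. The clear span between the two tables is 1500 mm.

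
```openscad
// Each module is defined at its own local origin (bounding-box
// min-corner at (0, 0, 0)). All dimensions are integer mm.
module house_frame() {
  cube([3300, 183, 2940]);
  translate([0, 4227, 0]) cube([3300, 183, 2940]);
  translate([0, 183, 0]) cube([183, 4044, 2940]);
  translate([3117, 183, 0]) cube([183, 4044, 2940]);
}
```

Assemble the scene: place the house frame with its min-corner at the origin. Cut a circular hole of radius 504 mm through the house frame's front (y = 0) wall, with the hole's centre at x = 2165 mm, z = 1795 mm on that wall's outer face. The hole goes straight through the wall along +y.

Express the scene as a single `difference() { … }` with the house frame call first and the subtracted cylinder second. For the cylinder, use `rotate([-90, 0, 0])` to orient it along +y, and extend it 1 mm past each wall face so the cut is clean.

difference() {
  house_frame();
  translate([2165, -1, 1795]) rotate([-90, 0, 0]) cylinder(h = 185, r = 504);
}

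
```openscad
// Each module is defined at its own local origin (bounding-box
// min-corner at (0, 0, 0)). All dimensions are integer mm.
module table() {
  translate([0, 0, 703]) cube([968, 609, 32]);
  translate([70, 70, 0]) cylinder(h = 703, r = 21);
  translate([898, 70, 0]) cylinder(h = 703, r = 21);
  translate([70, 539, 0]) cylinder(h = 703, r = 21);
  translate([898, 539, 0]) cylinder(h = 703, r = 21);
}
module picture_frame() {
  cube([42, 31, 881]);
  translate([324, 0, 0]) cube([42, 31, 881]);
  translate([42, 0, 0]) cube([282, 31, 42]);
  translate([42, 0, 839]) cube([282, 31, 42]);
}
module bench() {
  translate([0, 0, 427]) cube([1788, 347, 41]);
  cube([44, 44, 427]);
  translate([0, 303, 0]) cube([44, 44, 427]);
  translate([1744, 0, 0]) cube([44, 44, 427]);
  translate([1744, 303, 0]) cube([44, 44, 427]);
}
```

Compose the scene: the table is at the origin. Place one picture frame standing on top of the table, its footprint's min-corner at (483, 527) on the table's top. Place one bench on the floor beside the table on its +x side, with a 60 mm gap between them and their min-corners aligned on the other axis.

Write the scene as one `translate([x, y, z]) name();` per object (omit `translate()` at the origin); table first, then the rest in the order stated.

table();
translate([483, 527, 735]) picture_frame();
translate([1028, 0, 0]) bench();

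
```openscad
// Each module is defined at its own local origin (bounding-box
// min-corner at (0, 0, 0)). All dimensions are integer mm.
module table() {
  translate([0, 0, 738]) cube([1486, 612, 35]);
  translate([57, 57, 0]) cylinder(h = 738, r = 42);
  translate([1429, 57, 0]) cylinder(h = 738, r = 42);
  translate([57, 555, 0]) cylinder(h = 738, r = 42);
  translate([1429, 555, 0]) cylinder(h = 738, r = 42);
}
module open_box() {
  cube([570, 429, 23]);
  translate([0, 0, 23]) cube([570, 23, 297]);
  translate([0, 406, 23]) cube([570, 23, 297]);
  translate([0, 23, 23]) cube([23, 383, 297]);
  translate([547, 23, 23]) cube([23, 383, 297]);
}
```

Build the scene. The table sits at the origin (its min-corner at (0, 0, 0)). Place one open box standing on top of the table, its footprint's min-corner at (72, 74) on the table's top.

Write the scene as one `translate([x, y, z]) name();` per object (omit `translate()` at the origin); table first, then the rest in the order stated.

table();
translate([72, 74, 773]) open_box();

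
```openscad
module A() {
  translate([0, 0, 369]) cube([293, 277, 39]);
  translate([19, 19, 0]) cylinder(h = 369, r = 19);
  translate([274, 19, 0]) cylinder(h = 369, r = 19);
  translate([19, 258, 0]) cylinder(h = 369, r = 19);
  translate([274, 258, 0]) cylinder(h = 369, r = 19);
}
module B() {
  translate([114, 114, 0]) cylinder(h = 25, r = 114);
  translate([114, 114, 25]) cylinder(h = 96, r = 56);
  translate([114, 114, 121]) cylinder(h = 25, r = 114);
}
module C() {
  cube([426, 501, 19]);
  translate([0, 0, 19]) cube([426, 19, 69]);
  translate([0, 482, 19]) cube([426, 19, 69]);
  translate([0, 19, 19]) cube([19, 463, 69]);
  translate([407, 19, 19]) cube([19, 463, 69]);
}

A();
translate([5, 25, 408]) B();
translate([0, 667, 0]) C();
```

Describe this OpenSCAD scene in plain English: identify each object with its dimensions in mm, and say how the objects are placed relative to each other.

A is a four-legged stool. The seat is a 293×277×39 mm slab whose top surface is at z = 408 mm; four round legs, each 38 mm in diameter, run from the floor (z = 0) to the underside of the seat, each leg's axis is inset half a diameter from the nearest pair of seat edges (so the leg's bounding box is flush with the corner).

B is a spool: two coaxial disc flanges of radius 114 mm and thickness 25 mm, joined by a core cylinder of radius 56 mm and height 96 mm. The lower flange rests on z = 0 and the three cylinders share a vertical axis.

C is an open-topped rectangular box: outside dimensions 426×501×88 mm, with a uniform wall and base thickness of 19 mm. The base is a full 426×501 slab on the floor; four walls sit on top of the base. The front and back walls (the −y and +y sides) span the full width; the two side walls fit between them.

The spool is on top of the stool. The open box is on the floor beside the stool on its +y side.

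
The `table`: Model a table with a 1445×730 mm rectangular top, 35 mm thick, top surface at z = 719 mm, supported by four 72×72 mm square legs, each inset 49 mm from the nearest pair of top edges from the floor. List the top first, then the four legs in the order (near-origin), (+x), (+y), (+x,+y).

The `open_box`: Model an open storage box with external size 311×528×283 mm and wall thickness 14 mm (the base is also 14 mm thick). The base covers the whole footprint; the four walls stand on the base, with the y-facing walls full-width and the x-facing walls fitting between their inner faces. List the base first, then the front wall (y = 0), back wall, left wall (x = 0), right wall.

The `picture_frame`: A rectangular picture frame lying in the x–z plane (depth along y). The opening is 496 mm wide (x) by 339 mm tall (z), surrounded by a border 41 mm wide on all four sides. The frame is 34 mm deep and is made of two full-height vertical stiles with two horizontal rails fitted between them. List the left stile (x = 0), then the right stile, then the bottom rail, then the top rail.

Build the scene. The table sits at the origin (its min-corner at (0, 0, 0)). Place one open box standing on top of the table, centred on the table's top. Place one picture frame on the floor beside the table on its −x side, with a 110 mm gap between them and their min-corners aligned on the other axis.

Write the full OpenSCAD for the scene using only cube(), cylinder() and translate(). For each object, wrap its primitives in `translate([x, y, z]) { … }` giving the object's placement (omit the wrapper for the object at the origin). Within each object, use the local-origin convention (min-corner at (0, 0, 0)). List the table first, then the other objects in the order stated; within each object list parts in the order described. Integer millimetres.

translate([0, 0, 684]) cube([1445, 730, 35]);
translate([49, 49, 0]) cube([72, 72, 684]);
translate([1324, 49, 0]) cube([72, 72, 684]);
translate([49, 609, 0]) cube([72, 72, 684]);
translate([1324, 609, 0]) cube([72, 72, 684]);
translate([567, 101, 719]) {
  cube([311, 528, 14]);
  translate([0, 0, 14]) cube([311, 14, 269]);
  translate([0, 514, 14]) cube([311, 14, 269]);
  translate([0, 14, 14]) cube([14, 500, 269]);
  translate([297, 14, 14]) cube([14, 500, 269]);
}
translate([-688, 0, 0]) {
  cube([41, 34, 421]);
  translate([537, 0, 0]) cube([41, 34, 421]);
  translate([41, 0, 0]) cube([496, 34, 41]);
  translate([41, 0, 380]) cube([496, 34, 41]);
}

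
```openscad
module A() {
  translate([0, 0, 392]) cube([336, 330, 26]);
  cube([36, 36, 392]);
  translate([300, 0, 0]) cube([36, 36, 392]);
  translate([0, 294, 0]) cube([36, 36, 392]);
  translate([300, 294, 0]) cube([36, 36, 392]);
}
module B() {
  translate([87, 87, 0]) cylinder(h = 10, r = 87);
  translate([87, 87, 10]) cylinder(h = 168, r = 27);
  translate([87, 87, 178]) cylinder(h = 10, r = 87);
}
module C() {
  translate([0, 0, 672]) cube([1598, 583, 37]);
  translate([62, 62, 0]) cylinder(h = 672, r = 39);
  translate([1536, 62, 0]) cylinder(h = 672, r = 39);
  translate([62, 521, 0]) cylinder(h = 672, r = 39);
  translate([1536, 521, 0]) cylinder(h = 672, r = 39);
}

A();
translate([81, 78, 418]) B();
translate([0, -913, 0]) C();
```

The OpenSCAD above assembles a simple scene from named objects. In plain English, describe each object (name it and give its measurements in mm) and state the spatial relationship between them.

A is a four-legged stool. The seat is 336×330 mm, 26 mm thick, top at z = 418 mm. It stands on four square legs, each 36×36 mm in cross-section, from z = 0 to the seat underside, each flush with a corner of the seat.

B is a spool: two coaxial disc flanges of radius 87 mm and thickness 10 mm, joined by a core cylinder of radius 27 mm and height 168 mm. The lower flange rests on z = 0 and the three cylinders share a vertical axis.

C is a table: top 1598 mm (x) × 583 mm (y), 37 mm thick, upper face at z = 709 mm, on four round legs of 78 mm diameter, each leg's bounding box inset 23 mm from the nearest pair of top edges, running from z = 0 to the bottom of the top.

The spool is on top of the stool, centred. The table is on the floor beside the stool on its −y side.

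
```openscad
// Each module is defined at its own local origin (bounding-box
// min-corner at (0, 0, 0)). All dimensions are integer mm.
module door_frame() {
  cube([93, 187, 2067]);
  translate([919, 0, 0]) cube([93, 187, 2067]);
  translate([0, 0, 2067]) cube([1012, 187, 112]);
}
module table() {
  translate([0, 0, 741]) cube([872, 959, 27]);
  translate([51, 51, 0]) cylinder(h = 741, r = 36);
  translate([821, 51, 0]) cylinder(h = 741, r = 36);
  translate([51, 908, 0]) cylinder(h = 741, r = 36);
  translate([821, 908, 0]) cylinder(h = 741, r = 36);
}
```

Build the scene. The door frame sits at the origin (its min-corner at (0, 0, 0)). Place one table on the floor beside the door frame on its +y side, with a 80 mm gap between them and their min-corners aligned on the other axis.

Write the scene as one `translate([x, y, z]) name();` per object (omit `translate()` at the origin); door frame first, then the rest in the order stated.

door_frame();
translate([0, 267, 0]) table();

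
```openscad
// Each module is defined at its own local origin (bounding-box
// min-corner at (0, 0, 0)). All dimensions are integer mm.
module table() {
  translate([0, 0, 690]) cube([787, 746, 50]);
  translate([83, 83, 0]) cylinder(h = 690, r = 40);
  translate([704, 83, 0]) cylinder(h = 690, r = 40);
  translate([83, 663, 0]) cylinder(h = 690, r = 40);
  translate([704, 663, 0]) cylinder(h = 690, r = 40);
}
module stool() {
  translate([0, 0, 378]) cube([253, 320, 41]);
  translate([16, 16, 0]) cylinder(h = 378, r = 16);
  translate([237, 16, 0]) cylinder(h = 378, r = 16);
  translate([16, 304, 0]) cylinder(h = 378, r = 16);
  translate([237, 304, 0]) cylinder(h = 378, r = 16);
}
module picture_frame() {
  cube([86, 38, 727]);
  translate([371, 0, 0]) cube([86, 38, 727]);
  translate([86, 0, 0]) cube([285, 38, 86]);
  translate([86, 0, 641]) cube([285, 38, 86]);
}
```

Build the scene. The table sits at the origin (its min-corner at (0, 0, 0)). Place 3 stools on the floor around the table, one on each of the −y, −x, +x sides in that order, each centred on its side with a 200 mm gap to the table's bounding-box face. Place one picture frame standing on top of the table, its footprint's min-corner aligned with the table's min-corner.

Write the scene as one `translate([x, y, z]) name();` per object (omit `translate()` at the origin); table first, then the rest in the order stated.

table();
translate([267, -520, 0]) stool();
translate([-453, 213, 0]) stool();
translate([987, 213, 0]) stool();
translate([0, 0, 740]) picture_frame();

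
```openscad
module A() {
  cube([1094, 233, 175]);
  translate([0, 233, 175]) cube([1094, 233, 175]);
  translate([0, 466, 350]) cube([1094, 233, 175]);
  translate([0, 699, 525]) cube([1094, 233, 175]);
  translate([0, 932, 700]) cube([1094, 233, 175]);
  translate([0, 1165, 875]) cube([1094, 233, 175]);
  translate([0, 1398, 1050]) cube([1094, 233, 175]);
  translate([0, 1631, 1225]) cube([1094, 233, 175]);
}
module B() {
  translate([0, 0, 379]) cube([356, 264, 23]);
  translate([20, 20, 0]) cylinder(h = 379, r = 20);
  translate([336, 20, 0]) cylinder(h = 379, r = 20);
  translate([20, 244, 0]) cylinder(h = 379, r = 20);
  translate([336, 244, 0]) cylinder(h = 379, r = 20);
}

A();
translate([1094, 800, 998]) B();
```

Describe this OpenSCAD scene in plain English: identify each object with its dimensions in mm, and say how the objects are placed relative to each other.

A is a run of 8 identical solid stair steps. Each tread is 1094×233 mm and each step block is 175 mm high. Step 1 rests on the floor; step k is offset from step 1 by (k−1)×233 mm in y and (k−1)×175 mm in z.

B is a simple wooden stool: a rectangular seat 356 mm (x) by 264 mm (y), 23 mm thick, top face at z = 402 mm, on four round legs, each 40 mm in diameter. The legs rest on z = 0, each leg's axis is inset half a diameter from the nearest pair of seat edges (so the leg's bounding box is flush with the corner).

The stool is beside the staircase with their tops flush at z = 1400.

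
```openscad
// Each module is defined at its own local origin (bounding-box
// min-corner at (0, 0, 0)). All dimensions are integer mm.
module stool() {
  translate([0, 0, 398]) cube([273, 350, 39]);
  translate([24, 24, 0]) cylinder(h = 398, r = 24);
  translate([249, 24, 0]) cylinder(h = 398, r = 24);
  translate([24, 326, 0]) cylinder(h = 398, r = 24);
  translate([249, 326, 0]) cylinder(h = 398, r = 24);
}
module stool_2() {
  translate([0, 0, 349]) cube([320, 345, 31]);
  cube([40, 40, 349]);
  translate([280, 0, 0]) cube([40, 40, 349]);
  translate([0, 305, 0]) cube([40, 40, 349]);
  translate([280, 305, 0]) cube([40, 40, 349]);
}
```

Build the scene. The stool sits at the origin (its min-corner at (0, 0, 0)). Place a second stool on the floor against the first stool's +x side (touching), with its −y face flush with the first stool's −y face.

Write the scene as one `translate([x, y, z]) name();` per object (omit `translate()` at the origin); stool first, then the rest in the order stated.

stool();
translate([273, 0, 0]) stool_2();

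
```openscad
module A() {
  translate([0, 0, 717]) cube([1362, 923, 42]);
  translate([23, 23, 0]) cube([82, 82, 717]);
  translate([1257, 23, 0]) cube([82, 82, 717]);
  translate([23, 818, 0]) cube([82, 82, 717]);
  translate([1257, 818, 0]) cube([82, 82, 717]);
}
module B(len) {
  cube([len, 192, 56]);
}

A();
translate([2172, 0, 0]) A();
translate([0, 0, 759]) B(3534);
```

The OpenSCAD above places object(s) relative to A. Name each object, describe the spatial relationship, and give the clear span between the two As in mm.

Second table starts at x = 2172; first ends at x = 1362; clear span = 2172 − 1362 = 810 mm.

A is a table. B is a beam. A beam spans the tops of two tables. The clear span between the two tables is 810 mm.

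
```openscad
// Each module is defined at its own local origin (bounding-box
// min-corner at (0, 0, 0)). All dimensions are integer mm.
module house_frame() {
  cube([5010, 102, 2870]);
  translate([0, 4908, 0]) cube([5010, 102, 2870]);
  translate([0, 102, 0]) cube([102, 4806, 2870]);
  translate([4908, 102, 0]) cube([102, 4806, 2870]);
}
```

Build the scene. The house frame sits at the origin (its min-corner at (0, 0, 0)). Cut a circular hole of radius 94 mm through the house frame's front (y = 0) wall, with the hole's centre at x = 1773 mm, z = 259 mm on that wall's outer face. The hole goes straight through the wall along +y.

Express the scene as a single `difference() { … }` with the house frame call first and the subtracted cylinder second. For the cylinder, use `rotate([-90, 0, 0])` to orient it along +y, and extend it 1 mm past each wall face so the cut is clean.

difference() {
  house_frame();
  translate([1773, -1, 259]) rotate([-90, 0, 0]) cylinder(h = 104, r = 94);
}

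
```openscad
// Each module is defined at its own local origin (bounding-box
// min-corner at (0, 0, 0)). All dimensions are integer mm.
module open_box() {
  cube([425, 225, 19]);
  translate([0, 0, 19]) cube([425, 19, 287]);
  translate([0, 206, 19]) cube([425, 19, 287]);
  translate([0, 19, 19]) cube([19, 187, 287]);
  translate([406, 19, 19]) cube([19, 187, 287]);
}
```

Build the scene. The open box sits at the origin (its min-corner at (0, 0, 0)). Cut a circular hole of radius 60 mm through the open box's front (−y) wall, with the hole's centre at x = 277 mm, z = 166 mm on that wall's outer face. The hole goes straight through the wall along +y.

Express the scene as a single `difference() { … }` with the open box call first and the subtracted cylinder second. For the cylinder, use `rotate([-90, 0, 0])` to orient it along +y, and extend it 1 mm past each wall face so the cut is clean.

difference() {
  open_box();
  translate([277, -1, 166]) rotate([-90, 0, 0]) cylinder(h = 21, r = 60);
}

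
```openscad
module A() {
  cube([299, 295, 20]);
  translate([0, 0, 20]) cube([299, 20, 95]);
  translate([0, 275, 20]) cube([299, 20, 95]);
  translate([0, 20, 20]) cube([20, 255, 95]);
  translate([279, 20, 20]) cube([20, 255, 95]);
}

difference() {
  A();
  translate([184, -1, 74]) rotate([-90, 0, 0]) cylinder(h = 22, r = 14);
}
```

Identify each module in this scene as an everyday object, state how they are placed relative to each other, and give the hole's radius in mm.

A is an open box. The open box has a circular hole through its front wall. The hole's radius is 14 mm.

The subtracted cylinder has r = 14 mm.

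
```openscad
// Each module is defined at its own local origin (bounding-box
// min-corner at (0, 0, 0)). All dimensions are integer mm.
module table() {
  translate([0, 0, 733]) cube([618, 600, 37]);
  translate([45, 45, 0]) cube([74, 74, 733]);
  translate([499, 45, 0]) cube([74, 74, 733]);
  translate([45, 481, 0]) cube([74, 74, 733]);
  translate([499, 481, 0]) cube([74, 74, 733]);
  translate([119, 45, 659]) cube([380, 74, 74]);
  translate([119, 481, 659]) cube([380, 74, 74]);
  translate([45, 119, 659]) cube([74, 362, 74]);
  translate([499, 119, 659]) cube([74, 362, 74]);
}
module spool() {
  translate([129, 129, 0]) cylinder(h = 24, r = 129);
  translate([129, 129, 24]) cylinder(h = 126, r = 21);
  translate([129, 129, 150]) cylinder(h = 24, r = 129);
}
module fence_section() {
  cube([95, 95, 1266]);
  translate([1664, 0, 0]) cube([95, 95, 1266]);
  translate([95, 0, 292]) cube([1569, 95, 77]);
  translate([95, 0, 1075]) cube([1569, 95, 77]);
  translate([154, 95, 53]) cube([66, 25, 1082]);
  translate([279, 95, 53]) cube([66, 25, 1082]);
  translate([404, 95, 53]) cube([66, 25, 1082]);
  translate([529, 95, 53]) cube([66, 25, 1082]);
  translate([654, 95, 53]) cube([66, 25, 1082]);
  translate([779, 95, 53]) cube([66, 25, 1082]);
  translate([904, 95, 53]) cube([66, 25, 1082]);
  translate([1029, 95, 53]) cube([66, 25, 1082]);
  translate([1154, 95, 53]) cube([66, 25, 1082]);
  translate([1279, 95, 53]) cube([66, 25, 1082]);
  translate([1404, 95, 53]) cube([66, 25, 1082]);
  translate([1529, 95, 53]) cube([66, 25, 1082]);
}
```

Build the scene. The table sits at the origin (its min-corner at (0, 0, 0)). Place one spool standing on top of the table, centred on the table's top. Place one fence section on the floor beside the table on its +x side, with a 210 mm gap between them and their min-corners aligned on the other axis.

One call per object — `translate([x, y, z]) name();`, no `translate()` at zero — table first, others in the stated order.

table();
translate([180, 171, 770]) spool();
translate([828, 0, 0]) fence_section();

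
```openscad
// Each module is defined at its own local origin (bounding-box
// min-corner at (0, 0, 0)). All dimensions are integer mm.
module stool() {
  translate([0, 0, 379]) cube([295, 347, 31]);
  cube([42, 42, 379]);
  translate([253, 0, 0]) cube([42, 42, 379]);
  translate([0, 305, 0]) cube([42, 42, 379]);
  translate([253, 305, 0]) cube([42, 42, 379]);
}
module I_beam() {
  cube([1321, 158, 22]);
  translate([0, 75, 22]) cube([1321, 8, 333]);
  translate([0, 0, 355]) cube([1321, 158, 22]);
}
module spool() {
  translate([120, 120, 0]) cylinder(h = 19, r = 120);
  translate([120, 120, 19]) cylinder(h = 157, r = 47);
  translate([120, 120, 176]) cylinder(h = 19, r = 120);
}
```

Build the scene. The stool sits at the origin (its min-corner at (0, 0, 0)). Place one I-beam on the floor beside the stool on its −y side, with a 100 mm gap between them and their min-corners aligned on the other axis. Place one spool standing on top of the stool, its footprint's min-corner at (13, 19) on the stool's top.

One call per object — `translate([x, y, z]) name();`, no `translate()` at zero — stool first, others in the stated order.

stool();
translate([0, -258, 0]) I_beam();
translate([13, 19, 410]) spool();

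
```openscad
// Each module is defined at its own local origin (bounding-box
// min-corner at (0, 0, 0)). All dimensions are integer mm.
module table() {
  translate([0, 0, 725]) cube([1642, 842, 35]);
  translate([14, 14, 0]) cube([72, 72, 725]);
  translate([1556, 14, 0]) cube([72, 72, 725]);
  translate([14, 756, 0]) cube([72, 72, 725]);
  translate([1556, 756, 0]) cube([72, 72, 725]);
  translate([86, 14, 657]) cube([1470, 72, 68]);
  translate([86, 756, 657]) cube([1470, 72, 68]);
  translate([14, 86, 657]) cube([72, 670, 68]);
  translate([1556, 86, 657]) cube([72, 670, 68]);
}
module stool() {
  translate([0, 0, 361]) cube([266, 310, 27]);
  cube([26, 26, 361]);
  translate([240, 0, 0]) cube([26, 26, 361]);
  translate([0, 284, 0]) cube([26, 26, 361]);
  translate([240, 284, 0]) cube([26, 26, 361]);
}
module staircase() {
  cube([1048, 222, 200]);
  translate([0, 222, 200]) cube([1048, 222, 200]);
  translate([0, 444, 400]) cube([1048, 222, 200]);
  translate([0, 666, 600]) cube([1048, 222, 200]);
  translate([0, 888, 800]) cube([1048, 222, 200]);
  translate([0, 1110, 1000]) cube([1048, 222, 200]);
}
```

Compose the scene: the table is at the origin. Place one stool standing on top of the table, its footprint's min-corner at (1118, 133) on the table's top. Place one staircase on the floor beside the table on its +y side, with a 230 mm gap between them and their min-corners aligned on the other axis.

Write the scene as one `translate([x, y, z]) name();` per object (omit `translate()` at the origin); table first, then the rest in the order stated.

table();
translate([1118, 133, 760]) stool();
translate([0, 1072, 0]) staircase();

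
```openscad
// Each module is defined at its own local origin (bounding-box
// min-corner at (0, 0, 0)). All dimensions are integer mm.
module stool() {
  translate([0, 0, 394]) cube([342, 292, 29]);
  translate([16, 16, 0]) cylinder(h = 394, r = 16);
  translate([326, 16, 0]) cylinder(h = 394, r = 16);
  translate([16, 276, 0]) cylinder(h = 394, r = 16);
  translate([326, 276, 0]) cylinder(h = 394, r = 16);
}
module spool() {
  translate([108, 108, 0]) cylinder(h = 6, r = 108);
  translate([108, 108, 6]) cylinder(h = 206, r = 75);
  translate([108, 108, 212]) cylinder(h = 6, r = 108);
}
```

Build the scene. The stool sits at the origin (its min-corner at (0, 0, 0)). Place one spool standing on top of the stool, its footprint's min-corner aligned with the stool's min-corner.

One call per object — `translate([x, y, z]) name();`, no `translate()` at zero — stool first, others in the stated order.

stool();
translate([0, 0, 423]) spool();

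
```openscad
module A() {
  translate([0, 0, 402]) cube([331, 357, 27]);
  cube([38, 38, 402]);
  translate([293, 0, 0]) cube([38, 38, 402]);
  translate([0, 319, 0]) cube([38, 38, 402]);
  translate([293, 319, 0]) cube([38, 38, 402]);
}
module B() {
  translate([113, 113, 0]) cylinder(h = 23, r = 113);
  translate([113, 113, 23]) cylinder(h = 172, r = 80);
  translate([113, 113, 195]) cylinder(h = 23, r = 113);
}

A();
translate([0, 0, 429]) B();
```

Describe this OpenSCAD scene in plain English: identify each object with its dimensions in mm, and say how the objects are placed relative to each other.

A is a four-legged stool. The seat is a 331×357×27 mm slab whose top surface is at z = 429 mm; four square legs, each 38×38 mm in cross-section, run from the floor (z = 0) to the underside of the seat, each flush with a corner of the seat.

B is a spool: two coaxial disc flanges of radius 113 mm and thickness 23 mm, joined by a core cylinder of radius 80 mm and height 172 mm. The lower flange rests on z = 0 and the three cylinders share a vertical axis.

The spool is on top of the stool.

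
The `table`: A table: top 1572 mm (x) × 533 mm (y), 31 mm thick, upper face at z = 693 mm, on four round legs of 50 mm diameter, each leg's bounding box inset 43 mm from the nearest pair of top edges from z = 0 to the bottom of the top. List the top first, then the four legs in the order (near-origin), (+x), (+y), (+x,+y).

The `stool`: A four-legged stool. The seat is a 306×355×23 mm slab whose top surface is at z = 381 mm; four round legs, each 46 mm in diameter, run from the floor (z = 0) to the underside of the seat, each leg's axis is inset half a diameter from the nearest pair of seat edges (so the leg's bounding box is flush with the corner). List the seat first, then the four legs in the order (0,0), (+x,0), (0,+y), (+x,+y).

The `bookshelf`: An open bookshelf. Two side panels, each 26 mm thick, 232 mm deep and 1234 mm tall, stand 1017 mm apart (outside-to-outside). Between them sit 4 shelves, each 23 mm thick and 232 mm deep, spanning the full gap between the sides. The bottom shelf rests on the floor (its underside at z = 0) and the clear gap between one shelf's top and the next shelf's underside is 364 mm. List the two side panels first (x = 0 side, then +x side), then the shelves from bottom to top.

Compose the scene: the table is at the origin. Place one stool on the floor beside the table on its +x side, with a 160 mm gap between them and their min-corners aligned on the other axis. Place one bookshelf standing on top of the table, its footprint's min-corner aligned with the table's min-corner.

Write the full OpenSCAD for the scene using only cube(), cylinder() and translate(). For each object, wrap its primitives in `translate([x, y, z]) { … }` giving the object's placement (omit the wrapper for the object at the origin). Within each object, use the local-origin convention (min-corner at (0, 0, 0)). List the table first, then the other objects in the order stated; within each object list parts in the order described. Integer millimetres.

translate([0, 0, 662]) cube([1572, 533, 31]);
translate([68, 68, 0]) cylinder(h = 662, r = 25);
translate([1504, 68, 0]) cylinder(h = 662, r = 25);
translate([68, 465, 0]) cylinder(h = 662, r = 25);
translate([1504, 465, 0]) cylinder(h = 662, r = 25);
translate([1732, 0, 0]) {
  translate([0, 0, 358]) cube([306, 355, 23]);
  translate([23, 23, 0]) cylinder(h = 358, r = 23);
  translate([283, 23, 0]) cylinder(h = 358, r = 23);
  translate([23, 332, 0]) cylinder(h = 358, r = 23);
  translate([283, 332, 0]) cylinder(h = 358, r = 23);
}
translate([0, 0, 693]) {
  cube([26, 232, 1234]);
  translate([991, 0, 0]) cube([26, 232, 1234]);
  translate([26, 0, 0]) cube([965, 232, 23]);
  translate([26, 0, 387]) cube([965, 232, 23]);
  translate([26, 0, 774]) cube([965, 232, 23]);
  translate([26, 0, 1161]) cube([965, 232, 23]);
}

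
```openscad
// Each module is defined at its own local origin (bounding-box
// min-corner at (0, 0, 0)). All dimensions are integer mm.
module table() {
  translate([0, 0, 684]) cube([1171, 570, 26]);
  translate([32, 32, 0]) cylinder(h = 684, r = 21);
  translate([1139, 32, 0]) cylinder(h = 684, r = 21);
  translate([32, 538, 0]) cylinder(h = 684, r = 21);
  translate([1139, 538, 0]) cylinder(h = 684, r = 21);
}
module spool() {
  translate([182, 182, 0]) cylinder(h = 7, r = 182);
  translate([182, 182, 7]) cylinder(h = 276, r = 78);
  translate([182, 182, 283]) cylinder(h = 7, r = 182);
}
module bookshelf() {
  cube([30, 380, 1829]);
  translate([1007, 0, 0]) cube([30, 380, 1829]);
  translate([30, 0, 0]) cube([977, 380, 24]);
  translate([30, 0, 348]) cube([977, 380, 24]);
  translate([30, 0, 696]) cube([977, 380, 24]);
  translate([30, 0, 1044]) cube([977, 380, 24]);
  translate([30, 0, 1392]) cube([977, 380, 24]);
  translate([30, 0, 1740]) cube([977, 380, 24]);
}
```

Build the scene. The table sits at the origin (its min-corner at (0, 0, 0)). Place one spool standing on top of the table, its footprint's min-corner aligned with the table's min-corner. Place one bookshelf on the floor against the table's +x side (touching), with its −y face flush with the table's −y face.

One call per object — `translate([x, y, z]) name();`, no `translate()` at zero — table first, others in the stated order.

table();
translate([0, 0, 710]) spool();
translate([1171, 0, 0]) bookshelf();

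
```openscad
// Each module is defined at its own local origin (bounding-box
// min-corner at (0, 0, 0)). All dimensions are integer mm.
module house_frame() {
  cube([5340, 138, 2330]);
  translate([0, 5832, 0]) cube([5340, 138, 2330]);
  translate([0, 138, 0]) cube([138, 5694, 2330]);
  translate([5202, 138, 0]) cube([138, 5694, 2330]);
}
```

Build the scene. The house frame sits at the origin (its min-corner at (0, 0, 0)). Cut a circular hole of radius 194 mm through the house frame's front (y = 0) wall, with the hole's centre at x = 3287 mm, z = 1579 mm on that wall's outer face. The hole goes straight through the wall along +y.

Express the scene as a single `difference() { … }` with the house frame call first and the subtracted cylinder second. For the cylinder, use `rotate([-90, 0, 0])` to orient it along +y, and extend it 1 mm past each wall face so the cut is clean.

difference() {
  house_frame();
  translate([3287, -1, 1579]) rotate([-90, 0, 0]) cylinder(h = 140, r = 194);
}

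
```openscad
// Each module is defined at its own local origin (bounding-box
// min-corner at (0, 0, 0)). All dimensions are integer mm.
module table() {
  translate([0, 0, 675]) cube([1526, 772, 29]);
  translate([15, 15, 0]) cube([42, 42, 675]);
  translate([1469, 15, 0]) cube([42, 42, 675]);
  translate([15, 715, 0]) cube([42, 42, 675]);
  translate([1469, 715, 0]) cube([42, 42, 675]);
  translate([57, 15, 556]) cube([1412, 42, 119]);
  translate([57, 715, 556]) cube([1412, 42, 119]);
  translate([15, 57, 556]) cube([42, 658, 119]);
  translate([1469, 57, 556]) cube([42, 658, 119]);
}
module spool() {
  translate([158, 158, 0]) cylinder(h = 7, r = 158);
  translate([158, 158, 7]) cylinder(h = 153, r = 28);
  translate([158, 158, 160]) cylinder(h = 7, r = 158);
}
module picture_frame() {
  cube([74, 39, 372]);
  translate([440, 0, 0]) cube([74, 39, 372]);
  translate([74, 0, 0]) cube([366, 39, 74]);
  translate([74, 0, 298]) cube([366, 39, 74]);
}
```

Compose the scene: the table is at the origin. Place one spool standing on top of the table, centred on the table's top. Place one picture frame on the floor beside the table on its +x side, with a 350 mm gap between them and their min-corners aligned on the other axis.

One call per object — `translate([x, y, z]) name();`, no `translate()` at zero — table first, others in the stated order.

table();
translate([605, 228, 704]) spool();
translate([1876, 0, 0]) picture_frame();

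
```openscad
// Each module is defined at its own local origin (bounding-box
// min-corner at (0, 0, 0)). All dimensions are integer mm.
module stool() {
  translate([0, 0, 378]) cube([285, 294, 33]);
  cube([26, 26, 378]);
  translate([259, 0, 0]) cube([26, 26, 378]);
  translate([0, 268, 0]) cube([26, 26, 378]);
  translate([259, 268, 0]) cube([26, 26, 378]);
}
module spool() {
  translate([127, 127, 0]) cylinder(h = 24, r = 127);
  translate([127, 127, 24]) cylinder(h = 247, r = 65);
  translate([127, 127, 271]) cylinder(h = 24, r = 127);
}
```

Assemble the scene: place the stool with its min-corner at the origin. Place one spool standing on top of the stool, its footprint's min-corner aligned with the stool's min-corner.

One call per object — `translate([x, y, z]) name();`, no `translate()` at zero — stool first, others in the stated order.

stool();
translate([0, 0, 411]) spool();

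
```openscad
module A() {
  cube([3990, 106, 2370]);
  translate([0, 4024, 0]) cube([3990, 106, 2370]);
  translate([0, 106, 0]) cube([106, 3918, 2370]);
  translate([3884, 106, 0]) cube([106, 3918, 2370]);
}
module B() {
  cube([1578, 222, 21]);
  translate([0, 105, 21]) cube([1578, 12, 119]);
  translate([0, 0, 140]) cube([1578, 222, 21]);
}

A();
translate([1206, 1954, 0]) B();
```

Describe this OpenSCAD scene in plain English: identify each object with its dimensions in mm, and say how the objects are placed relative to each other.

A is the wall frame of a small rectangular building: four walls, each 2370 mm tall and 106 mm thick, enclosing a footprint 3990 mm (x) by 4130 mm (y) outside-to-outside, with no floor or roof. The front and back walls (the −y and +y sides) span the full width; the two side walls fit between them.

B is an I-beam lying along x, 1578 mm long. Overall section height 161 mm. Two flanges 222 mm wide (y) and 21 mm thick, one on the floor and one at the top; a web 12 mm thick runs between them, centred on the flange width.

The I-beam sits inside the house frame, centred.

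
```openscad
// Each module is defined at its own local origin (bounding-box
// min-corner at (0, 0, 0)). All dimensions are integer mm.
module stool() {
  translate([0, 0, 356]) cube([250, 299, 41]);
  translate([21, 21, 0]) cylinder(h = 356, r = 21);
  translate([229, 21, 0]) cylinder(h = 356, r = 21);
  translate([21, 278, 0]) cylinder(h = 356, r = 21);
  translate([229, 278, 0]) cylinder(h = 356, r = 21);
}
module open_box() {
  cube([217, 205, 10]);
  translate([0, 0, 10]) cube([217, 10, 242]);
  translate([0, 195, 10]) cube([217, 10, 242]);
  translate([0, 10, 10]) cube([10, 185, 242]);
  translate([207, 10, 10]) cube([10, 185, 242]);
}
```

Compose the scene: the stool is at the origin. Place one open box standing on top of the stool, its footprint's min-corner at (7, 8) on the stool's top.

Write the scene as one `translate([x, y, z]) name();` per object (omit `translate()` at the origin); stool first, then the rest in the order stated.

stool();
translate([7, 8, 397]) open_box();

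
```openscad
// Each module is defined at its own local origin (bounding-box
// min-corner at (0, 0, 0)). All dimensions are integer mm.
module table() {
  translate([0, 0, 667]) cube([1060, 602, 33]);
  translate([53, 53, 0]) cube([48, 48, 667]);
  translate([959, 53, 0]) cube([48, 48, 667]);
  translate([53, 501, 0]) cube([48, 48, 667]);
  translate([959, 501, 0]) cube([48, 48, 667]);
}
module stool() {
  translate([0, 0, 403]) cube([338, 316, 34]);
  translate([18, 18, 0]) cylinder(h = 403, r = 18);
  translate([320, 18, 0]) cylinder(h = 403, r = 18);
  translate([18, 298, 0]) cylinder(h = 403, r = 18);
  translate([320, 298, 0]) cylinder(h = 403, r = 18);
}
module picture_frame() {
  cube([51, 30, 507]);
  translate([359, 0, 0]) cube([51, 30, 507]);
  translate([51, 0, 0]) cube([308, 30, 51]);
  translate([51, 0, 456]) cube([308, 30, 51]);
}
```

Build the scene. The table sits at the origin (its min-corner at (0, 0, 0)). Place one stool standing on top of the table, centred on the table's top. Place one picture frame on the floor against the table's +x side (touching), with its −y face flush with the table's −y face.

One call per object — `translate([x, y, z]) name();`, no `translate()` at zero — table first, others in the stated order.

table();
translate([361, 143, 700]) stool();
translate([1060, 0, 0]) picture_frame();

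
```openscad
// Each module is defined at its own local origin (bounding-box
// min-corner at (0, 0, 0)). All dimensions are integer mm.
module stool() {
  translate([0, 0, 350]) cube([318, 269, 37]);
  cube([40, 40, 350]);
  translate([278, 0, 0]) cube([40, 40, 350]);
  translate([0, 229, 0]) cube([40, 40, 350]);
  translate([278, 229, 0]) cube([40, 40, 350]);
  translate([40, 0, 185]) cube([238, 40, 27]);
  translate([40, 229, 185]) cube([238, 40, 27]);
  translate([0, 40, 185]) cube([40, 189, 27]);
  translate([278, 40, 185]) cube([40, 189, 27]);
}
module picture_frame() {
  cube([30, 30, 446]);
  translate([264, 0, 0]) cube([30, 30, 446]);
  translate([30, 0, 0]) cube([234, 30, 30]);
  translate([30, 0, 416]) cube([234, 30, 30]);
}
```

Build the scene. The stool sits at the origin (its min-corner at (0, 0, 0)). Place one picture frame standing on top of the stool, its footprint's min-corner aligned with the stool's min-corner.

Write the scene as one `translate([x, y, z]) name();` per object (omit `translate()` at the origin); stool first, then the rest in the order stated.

stool();
translate([0, 0, 387]) picture_frame();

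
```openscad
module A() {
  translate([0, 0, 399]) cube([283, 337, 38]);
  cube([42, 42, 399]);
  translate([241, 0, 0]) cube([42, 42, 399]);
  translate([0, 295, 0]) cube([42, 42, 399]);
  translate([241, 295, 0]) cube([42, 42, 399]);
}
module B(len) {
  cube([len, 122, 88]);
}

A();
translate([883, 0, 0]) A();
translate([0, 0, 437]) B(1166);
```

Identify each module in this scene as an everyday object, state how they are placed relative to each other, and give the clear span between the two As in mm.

A is a stool. B is a beam. A beam spans the tops of two stools. The clear span between the two stools is 600 mm.

Second stool starts at x = 883; first ends at x = 283; clear span = 883 − 283 = 600 mm.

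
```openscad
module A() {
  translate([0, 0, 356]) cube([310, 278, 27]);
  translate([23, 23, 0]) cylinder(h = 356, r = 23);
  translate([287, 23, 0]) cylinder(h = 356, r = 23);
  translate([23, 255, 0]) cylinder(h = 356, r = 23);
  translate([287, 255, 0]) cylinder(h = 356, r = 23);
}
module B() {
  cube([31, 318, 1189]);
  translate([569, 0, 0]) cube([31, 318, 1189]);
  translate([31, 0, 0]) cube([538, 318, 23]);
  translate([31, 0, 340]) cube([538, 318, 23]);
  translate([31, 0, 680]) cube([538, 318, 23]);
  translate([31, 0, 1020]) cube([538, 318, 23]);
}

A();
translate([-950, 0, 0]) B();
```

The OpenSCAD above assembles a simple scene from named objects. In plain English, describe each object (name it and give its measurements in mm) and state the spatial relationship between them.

A is a four-legged stool. The seat is a 310×278×27 mm slab whose top surface is at z = 383 mm; four round legs, each 46 mm in diameter, run from the floor (z = 0) to the underside of the seat, each leg's axis is inset half a diameter from the nearest pair of seat edges (so the leg's bounding box is flush with the corner).

B is an open bookshelf. Two side panels, each 31 mm thick, 318 mm deep and 1189 mm tall, stand 600 mm apart (outside-to-outside). Between them sit 4 shelves, each 23 mm thick and 318 mm deep, spanning the full gap between the sides. The bottom shelf rests on the floor (its underside at z = 0) and the clear gap between one shelf's top and the next shelf's underside is 317 mm.

The bookshelf is on the floor beside the stool on its −x side.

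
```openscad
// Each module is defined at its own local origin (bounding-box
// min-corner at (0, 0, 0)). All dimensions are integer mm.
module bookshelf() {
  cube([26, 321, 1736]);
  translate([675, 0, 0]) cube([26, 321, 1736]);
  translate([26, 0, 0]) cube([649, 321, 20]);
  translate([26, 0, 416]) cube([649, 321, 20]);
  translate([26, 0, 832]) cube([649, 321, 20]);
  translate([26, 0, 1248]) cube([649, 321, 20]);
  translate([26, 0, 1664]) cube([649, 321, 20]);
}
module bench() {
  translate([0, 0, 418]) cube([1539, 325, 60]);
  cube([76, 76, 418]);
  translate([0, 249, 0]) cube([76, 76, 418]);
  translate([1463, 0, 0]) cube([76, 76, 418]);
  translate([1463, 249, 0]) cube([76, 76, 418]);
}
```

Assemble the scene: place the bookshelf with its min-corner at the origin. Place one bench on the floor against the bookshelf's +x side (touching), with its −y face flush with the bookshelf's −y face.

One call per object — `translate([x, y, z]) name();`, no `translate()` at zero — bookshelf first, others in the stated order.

bookshelf();
translate([701, 0, 0]) bench();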